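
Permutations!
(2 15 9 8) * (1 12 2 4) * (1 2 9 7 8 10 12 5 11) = (1 5 11)(2 15 7 8 4)(9 10 12) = [0, 5, 15, 3, 2, 11, 6, 8, 4, 10, 12, 1, 9, 13, 14, 7]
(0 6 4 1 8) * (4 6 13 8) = [13, 4, 2, 3, 1, 5, 6, 7, 0, 9, 10, 11, 12, 8] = (0 13 8)(1 4)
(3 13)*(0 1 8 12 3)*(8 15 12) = (0 1 15 12 3 13) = [1, 15, 2, 13, 4, 5, 6, 7, 8, 9, 10, 11, 3, 0, 14, 12]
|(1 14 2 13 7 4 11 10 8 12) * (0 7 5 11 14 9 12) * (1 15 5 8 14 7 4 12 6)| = 12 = |(0 4 7 12 15 5 11 10 14 2 13 8)(1 9 6)|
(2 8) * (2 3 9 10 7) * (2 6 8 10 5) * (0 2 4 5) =[2, 1, 10, 9, 5, 4, 8, 6, 3, 0, 7] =(0 2 10 7 6 8 3 9)(4 5)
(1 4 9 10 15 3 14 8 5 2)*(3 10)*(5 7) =(1 4 9 3 14 8 7 5 2)(10 15) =[0, 4, 1, 14, 9, 2, 6, 5, 7, 3, 15, 11, 12, 13, 8, 10]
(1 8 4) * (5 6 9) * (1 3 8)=(3 8 4)(5 6 9)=[0, 1, 2, 8, 3, 6, 9, 7, 4, 5]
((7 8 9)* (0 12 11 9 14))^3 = (0 9 14 11 8 12 7)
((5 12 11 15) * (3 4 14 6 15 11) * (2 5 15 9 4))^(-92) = (15)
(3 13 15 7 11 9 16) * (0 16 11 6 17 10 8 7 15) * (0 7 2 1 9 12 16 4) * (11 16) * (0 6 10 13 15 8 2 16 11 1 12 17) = [4, 9, 12, 15, 6, 5, 0, 10, 16, 11, 2, 17, 1, 7, 14, 8, 3, 13] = (0 4 6)(1 9 11 17 13 7 10 2 12)(3 15 8 16)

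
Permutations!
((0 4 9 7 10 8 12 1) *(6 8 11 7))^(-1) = (0 1 12 8 6 9 4)(7 11 10)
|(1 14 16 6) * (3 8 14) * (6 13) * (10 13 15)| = |(1 3 8 14 16 15 10 13 6)| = 9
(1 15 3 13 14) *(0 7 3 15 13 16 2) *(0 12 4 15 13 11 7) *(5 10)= (1 11 7 3 16 2 12 4 15 13 14)(5 10)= [0, 11, 12, 16, 15, 10, 6, 3, 8, 9, 5, 7, 4, 14, 1, 13, 2]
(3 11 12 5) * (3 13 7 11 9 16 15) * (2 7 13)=(2 7 11 12 5)(3 9 16 15)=[0, 1, 7, 9, 4, 2, 6, 11, 8, 16, 10, 12, 5, 13, 14, 3, 15]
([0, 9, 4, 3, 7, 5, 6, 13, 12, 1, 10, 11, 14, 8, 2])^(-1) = [0, 9, 14, 3, 2, 5, 6, 4, 13, 1, 10, 11, 8, 7, 12]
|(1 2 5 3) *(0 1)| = |(0 1 2 5 3)| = 5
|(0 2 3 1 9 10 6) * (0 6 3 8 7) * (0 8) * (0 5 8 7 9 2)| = 7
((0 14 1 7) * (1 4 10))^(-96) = (14)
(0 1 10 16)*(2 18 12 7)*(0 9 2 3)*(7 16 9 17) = (0 1 10 9 2 18 12 16 17 7 3) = [1, 10, 18, 0, 4, 5, 6, 3, 8, 2, 9, 11, 16, 13, 14, 15, 17, 7, 12]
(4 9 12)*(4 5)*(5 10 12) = (4 9 5)(10 12) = [0, 1, 2, 3, 9, 4, 6, 7, 8, 5, 12, 11, 10]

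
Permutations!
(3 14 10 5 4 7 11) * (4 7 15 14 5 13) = [0, 1, 2, 5, 15, 7, 6, 11, 8, 9, 13, 3, 12, 4, 10, 14] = (3 5 7 11)(4 15 14 10 13)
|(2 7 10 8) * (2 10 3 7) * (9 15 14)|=6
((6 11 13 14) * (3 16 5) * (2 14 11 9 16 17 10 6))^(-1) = (2 14)(3 5 16 9 6 10 17)(11 13)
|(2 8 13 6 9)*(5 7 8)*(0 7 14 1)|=|(0 7 8 13 6 9 2 5 14 1)|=10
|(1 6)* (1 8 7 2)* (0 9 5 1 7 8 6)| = 4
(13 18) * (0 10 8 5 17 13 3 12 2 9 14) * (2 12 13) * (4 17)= (0 10 8 5 4 17 2 9 14)(3 13 18)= [10, 1, 9, 13, 17, 4, 6, 7, 5, 14, 8, 11, 12, 18, 0, 15, 16, 2, 3]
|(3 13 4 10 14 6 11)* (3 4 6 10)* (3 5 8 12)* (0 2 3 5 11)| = 30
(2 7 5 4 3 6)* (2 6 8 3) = (2 7 5 4)(3 8) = [0, 1, 7, 8, 2, 4, 6, 5, 3]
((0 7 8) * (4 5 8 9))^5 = ((0 7 9 4 5 8))^5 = (0 8 5 4 9 7)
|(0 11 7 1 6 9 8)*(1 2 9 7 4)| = |(0 11 4 1 6 7 2 9 8)| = 9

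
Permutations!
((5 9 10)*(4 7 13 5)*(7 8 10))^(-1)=((4 8 10)(5 9 7 13))^(-1)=(4 10 8)(5 13 7 9)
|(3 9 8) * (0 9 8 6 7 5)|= |(0 9 6 7 5)(3 8)|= 10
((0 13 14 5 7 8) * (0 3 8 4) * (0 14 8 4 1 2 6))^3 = (0 3 5 2 13 4 7 6 8 14 1)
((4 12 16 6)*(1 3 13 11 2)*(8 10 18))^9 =(18)(1 2 11 13 3)(4 12 16 6)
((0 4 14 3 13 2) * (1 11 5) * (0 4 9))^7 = (0 9)(1 11 5)(2 14 13 4 3)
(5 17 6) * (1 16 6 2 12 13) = [0, 16, 12, 3, 4, 17, 5, 7, 8, 9, 10, 11, 13, 1, 14, 15, 6, 2] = (1 16 6 5 17 2 12 13)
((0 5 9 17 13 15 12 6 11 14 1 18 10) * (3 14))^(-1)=(0 10 18 1 14 3 11 6 12 15 13 17 9 5)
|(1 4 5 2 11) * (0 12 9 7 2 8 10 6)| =12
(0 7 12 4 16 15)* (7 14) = (0 14 7 12 4 16 15) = [14, 1, 2, 3, 16, 5, 6, 12, 8, 9, 10, 11, 4, 13, 7, 0, 15]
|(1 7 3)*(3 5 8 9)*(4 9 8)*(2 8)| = |(1 7 5 4 9 3)(2 8)| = 6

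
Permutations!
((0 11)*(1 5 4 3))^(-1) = (0 11)(1 3 4 5)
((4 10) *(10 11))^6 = ((4 11 10))^6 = (11)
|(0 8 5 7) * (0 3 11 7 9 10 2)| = 6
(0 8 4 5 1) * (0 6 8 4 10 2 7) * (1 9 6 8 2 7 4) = (0 1 8 10 7)(2 4 5 9 6) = [1, 8, 4, 3, 5, 9, 2, 0, 10, 6, 7]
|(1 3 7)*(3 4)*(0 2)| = |(0 2)(1 4 3 7)| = 4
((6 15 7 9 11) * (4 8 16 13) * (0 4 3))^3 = (0 16)(3 8)(4 13)(6 9 15 11 7) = ((0 4 8 16 13 3)(6 15 7 9 11))^3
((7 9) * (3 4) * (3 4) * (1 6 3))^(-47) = (1 6 3)(7 9)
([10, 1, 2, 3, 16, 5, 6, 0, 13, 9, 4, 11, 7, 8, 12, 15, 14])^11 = (0 14 10 12 4 7 16)(8 13)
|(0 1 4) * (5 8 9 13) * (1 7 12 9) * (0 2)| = |(0 7 12 9 13 5 8 1 4 2)| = 10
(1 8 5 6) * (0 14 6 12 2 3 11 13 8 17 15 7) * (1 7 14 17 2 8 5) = (0 17 15 14 6 7)(1 2 3 11 13 5 12 8) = [17, 2, 3, 11, 4, 12, 7, 0, 1, 9, 10, 13, 8, 5, 6, 14, 16, 15]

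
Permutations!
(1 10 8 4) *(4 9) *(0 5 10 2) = (0 5 10 8 9 4 1 2) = [5, 2, 0, 3, 1, 10, 6, 7, 9, 4, 8]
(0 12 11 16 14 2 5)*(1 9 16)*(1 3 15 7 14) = (0 12 11 3 15 7 14 2 5)(1 9 16) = [12, 9, 5, 15, 4, 0, 6, 14, 8, 16, 10, 3, 11, 13, 2, 7, 1]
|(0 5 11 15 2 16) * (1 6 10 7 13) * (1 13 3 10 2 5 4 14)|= 21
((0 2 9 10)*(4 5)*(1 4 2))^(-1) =(0 10 9 2 5 4 1)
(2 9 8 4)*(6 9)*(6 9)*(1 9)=(1 9 8 4 2)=[0, 9, 1, 3, 2, 5, 6, 7, 4, 8]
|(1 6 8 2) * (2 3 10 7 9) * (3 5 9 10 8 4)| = 8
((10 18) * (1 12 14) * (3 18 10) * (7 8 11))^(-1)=(1 14 12)(3 18)(7 11 8)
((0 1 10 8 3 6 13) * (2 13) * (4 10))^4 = (0 8 13 10 2 4 6 1 3)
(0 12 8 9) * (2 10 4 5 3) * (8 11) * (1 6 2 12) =(0 1 6 2 10 4 5 3 12 11 8 9) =[1, 6, 10, 12, 5, 3, 2, 7, 9, 0, 4, 8, 11]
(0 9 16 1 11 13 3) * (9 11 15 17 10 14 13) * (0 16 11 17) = (0 17 10 14 13 3 16 1 15)(9 11) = [17, 15, 2, 16, 4, 5, 6, 7, 8, 11, 14, 9, 12, 3, 13, 0, 1, 10]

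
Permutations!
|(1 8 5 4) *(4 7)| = 5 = |(1 8 5 7 4)|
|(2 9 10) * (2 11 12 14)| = 6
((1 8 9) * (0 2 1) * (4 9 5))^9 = ((0 2 1 8 5 4 9))^9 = (0 1 5 9 2 8 4)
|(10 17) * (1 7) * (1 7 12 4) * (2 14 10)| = 12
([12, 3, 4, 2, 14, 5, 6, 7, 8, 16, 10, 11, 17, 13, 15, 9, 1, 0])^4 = [12, 14, 9, 15, 16, 5, 6, 7, 8, 2, 10, 11, 17, 13, 1, 3, 4, 0]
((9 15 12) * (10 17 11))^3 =((9 15 12)(10 17 11))^3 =(17)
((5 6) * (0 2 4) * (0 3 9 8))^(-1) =((0 2 4 3 9 8)(5 6))^(-1) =(0 8 9 3 4 2)(5 6)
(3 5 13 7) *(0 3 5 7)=[3, 1, 2, 7, 4, 13, 6, 5, 8, 9, 10, 11, 12, 0]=(0 3 7 5 13)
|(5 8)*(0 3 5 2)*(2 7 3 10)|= |(0 10 2)(3 5 8 7)|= 12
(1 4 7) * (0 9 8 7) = (0 9 8 7 1 4) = [9, 4, 2, 3, 0, 5, 6, 1, 7, 8]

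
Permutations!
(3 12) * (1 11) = [0, 11, 2, 12, 4, 5, 6, 7, 8, 9, 10, 1, 3] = (1 11)(3 12)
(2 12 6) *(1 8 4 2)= (1 8 4 2 12 6)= [0, 8, 12, 3, 2, 5, 1, 7, 4, 9, 10, 11, 6]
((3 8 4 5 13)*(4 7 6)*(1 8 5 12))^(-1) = (1 12 4 6 7 8)(3 13 5)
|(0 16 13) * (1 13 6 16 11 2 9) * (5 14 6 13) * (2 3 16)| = |(0 11 3 16 13)(1 5 14 6 2 9)| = 30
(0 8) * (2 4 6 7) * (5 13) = (0 8)(2 4 6 7)(5 13) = [8, 1, 4, 3, 6, 13, 7, 2, 0, 9, 10, 11, 12, 5]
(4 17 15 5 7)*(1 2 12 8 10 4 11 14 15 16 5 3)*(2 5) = (1 5 7 11 14 15 3)(2 12 8 10 4 17 16) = [0, 5, 12, 1, 17, 7, 6, 11, 10, 9, 4, 14, 8, 13, 15, 3, 2, 16]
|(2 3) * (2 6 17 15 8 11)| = 7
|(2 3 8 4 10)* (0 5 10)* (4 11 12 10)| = 6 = |(0 5 4)(2 3 8 11 12 10)|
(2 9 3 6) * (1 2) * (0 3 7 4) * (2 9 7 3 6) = (0 6 1 9 3 2 7 4) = [6, 9, 7, 2, 0, 5, 1, 4, 8, 3]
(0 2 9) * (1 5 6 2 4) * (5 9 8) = [4, 9, 8, 3, 1, 6, 2, 7, 5, 0] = (0 4 1 9)(2 8 5 6)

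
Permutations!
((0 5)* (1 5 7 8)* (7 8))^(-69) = ((0 8 1 5))^(-69) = (0 5 1 8)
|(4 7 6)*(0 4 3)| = 5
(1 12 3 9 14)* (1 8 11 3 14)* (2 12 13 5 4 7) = (1 13 5 4 7 2 12 14 8 11 3 9) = [0, 13, 12, 9, 7, 4, 6, 2, 11, 1, 10, 3, 14, 5, 8]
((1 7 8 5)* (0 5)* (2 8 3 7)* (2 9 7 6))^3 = ((0 5 1 9 7 3 6 2 8))^3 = (0 9 6)(1 3 8)(2 5 7)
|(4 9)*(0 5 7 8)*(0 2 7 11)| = 6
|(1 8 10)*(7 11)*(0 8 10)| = |(0 8)(1 10)(7 11)| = 2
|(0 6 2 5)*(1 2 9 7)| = |(0 6 9 7 1 2 5)| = 7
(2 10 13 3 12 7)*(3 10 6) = [0, 1, 6, 12, 4, 5, 3, 2, 8, 9, 13, 11, 7, 10] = (2 6 3 12 7)(10 13)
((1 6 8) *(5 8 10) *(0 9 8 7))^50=((0 9 8 1 6 10 5 7))^50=(0 8 6 5)(1 10 7 9)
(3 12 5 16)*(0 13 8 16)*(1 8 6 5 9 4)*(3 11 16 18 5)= [13, 8, 2, 12, 1, 0, 3, 7, 18, 4, 10, 16, 9, 6, 14, 15, 11, 17, 5]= (0 13 6 3 12 9 4 1 8 18 5)(11 16)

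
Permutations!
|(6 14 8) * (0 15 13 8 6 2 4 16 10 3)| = |(0 15 13 8 2 4 16 10 3)(6 14)| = 18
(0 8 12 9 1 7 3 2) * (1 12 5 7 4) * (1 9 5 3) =(0 8 3 2)(1 4 9 12 5 7) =[8, 4, 0, 2, 9, 7, 6, 1, 3, 12, 10, 11, 5]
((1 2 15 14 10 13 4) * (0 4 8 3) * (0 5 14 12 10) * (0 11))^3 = ((0 4 1 2 15 12 10 13 8 3 5 14 11))^3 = (0 2 10 3 11 1 12 8 14 4 15 13 5)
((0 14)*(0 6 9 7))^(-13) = ((0 14 6 9 7))^(-13) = (0 6 7 14 9)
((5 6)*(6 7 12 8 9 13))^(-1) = (5 6 13 9 8 12 7)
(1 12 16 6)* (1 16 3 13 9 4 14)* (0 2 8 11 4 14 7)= (0 2 8 11 4 7)(1 12 3 13 9 14)(6 16)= [2, 12, 8, 13, 7, 5, 16, 0, 11, 14, 10, 4, 3, 9, 1, 15, 6]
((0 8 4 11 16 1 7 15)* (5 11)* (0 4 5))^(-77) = (0 16 4 11 15 5 7 8 1)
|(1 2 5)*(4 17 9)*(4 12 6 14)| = |(1 2 5)(4 17 9 12 6 14)| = 6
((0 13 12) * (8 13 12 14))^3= (14)(0 12)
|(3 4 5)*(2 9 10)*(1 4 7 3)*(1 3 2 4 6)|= |(1 6)(2 9 10 4 5 3 7)|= 14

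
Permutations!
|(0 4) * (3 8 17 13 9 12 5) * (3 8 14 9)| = 8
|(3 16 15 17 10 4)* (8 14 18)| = 6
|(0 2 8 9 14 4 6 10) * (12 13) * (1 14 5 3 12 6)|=30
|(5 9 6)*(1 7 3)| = |(1 7 3)(5 9 6)| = 3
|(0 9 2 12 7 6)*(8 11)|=6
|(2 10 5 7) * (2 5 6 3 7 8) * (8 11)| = |(2 10 6 3 7 5 11 8)| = 8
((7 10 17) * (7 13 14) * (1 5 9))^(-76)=(1 9 5)(7 14 13 17 10)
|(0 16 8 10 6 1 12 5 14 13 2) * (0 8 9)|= 9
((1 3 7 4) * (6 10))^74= ((1 3 7 4)(6 10))^74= (10)(1 7)(3 4)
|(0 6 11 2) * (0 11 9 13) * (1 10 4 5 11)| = |(0 6 9 13)(1 10 4 5 11 2)| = 12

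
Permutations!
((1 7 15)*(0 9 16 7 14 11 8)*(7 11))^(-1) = (0 8 11 16 9)(1 15 7 14)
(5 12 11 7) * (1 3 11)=[0, 3, 2, 11, 4, 12, 6, 5, 8, 9, 10, 7, 1]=(1 3 11 7 5 12)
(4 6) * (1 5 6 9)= (1 5 6 4 9)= [0, 5, 2, 3, 9, 6, 4, 7, 8, 1]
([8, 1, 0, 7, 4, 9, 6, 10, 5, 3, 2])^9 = [8, 1, 0, 7, 4, 9, 6, 10, 5, 3, 2]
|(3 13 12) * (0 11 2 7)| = 12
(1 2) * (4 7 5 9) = [0, 2, 1, 3, 7, 9, 6, 5, 8, 4] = (1 2)(4 7 5 9)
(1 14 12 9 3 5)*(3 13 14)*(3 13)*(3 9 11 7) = (1 13 14 12 11 7 3 5) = [0, 13, 2, 5, 4, 1, 6, 3, 8, 9, 10, 7, 11, 14, 12]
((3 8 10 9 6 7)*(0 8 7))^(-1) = ((0 8 10 9 6)(3 7))^(-1) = (0 6 9 10 8)(3 7)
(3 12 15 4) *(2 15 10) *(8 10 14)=(2 15 4 3 12 14 8 10)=[0, 1, 15, 12, 3, 5, 6, 7, 10, 9, 2, 11, 14, 13, 8, 4]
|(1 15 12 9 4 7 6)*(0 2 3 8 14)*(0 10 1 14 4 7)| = 40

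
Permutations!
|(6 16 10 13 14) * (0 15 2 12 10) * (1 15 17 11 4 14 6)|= 13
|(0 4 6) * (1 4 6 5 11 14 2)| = |(0 6)(1 4 5 11 14 2)| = 6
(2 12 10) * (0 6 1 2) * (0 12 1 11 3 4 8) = (0 6 11 3 4 8)(1 2)(10 12) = [6, 2, 1, 4, 8, 5, 11, 7, 0, 9, 12, 3, 10]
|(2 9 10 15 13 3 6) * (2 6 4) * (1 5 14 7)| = 28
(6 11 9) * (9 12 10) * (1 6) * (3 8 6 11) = (1 11 12 10 9)(3 8 6) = [0, 11, 2, 8, 4, 5, 3, 7, 6, 1, 9, 12, 10]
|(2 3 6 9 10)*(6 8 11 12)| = |(2 3 8 11 12 6 9 10)| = 8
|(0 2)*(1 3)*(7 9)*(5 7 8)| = 4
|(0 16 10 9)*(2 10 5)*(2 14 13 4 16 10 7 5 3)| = 24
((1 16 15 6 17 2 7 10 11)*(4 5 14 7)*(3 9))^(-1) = (1 11 10 7 14 5 4 2 17 6 15 16)(3 9)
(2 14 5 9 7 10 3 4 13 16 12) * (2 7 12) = (2 14 5 9 12 7 10 3 4 13 16) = [0, 1, 14, 4, 13, 9, 6, 10, 8, 12, 3, 11, 7, 16, 5, 15, 2]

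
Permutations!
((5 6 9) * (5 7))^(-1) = (5 7 9 6)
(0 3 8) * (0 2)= (0 3 8 2)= [3, 1, 0, 8, 4, 5, 6, 7, 2]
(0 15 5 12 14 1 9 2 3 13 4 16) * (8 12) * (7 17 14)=(0 15 5 8 12 7 17 14 1 9 2 3 13 4 16)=[15, 9, 3, 13, 16, 8, 6, 17, 12, 2, 10, 11, 7, 4, 1, 5, 0, 14]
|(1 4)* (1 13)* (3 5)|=6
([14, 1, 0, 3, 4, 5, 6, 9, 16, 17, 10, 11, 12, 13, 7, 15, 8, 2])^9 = [9, 1, 7, 3, 4, 5, 6, 2, 16, 0, 10, 11, 12, 13, 17, 15, 8, 14]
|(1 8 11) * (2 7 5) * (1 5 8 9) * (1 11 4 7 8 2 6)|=|(1 9 11 5 6)(2 8 4 7)|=20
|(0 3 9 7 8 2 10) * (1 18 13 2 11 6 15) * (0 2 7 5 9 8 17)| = 22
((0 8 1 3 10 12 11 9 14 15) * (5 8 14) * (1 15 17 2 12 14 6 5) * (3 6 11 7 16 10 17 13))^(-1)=(0 15 8 5 6 1 9 11)(2 17 3 13 14 10 16 7 12)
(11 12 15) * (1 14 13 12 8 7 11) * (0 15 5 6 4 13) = (0 15 1 14)(4 13 12 5 6)(7 11 8) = [15, 14, 2, 3, 13, 6, 4, 11, 7, 9, 10, 8, 5, 12, 0, 1]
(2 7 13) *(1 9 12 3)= (1 9 12 3)(2 7 13)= [0, 9, 7, 1, 4, 5, 6, 13, 8, 12, 10, 11, 3, 2]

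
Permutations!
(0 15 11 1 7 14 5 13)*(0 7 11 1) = (0 15 1 11)(5 13 7 14) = [15, 11, 2, 3, 4, 13, 6, 14, 8, 9, 10, 0, 12, 7, 5, 1]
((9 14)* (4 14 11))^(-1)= ((4 14 9 11))^(-1)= (4 11 9 14)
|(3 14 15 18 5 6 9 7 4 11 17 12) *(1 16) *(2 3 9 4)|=|(1 16)(2 3 14 15 18 5 6 4 11 17 12 9 7)|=26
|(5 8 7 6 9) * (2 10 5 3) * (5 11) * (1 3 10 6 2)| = |(1 3)(2 6 9 10 11 5 8 7)| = 8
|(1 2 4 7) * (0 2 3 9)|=|(0 2 4 7 1 3 9)|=7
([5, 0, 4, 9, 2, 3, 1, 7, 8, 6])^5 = (0 1 6 9 3 5)(2 4)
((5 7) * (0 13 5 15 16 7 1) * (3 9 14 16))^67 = ((0 13 5 1)(3 9 14 16 7 15))^67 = (0 1 5 13)(3 9 14 16 7 15)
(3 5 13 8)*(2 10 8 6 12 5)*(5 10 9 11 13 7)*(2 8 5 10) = [0, 1, 9, 8, 4, 7, 12, 10, 3, 11, 5, 13, 2, 6] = (2 9 11 13 6 12)(3 8)(5 7 10)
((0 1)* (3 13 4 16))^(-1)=((0 1)(3 13 4 16))^(-1)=(0 1)(3 16 4 13)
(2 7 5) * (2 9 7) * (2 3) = [0, 1, 3, 2, 4, 9, 6, 5, 8, 7] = (2 3)(5 9 7)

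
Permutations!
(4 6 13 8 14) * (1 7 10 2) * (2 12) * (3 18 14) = (1 7 10 12 2)(3 18 14 4 6 13 8) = [0, 7, 1, 18, 6, 5, 13, 10, 3, 9, 12, 11, 2, 8, 4, 15, 16, 17, 14]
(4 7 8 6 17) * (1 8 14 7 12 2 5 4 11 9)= (1 8 6 17 11 9)(2 5 4 12)(7 14)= [0, 8, 5, 3, 12, 4, 17, 14, 6, 1, 10, 9, 2, 13, 7, 15, 16, 11]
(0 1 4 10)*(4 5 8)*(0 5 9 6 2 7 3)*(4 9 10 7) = (0 1 10 5 8 9 6 2 4 7 3) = [1, 10, 4, 0, 7, 8, 2, 3, 9, 6, 5]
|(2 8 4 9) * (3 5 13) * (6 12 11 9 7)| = 24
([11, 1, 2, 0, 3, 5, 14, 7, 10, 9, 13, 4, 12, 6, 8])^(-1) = [3, 1, 2, 4, 11, 5, 13, 7, 14, 9, 8, 0, 12, 10, 6]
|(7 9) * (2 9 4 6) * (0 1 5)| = |(0 1 5)(2 9 7 4 6)| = 15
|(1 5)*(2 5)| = |(1 2 5)| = 3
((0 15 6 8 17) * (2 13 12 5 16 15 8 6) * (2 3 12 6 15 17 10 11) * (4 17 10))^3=(0 17 4 8)(2 15 5 11 6 12 10 13 3 16)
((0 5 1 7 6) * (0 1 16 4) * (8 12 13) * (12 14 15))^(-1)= ((0 5 16 4)(1 7 6)(8 14 15 12 13))^(-1)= (0 4 16 5)(1 6 7)(8 13 12 15 14)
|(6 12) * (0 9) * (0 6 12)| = |(12)(0 9 6)| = 3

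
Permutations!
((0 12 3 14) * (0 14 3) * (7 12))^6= (14)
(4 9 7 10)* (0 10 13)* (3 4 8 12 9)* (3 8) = (0 10 3 4 8 12 9 7 13) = [10, 1, 2, 4, 8, 5, 6, 13, 12, 7, 3, 11, 9, 0]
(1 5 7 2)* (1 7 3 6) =(1 5 3 6)(2 7) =[0, 5, 7, 6, 4, 3, 1, 2]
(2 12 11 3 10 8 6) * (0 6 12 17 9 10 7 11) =(0 6 2 17 9 10 8 12)(3 7 11) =[6, 1, 17, 7, 4, 5, 2, 11, 12, 10, 8, 3, 0, 13, 14, 15, 16, 9]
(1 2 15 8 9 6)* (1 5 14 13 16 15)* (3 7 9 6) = (1 2)(3 7 9)(5 14 13 16 15 8 6) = [0, 2, 1, 7, 4, 14, 5, 9, 6, 3, 10, 11, 12, 16, 13, 8, 15]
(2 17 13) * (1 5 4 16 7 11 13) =(1 5 4 16 7 11 13 2 17) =[0, 5, 17, 3, 16, 4, 6, 11, 8, 9, 10, 13, 12, 2, 14, 15, 7, 1]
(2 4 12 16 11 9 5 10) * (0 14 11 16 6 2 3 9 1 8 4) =(16)(0 14 11 1 8 4 12 6 2)(3 9 5 10) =[14, 8, 0, 9, 12, 10, 2, 7, 4, 5, 3, 1, 6, 13, 11, 15, 16]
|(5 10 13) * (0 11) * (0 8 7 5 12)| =|(0 11 8 7 5 10 13 12)| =8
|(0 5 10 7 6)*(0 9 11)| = 7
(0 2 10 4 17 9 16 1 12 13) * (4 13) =(0 2 10 13)(1 12 4 17 9 16) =[2, 12, 10, 3, 17, 5, 6, 7, 8, 16, 13, 11, 4, 0, 14, 15, 1, 9]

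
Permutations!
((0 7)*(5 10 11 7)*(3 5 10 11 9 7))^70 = (0 9)(3 5 11)(7 10)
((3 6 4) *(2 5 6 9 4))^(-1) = (2 6 5)(3 4 9)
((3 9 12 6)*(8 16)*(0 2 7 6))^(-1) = (0 12 9 3 6 7 2)(8 16)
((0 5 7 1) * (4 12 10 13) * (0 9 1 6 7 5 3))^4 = (13)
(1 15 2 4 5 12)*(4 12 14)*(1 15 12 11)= (1 12 15 2 11)(4 5 14)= [0, 12, 11, 3, 5, 14, 6, 7, 8, 9, 10, 1, 15, 13, 4, 2]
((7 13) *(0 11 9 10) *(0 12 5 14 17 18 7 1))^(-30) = ((0 11 9 10 12 5 14 17 18 7 13 1))^(-30) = (0 14)(1 5)(7 10)(9 18)(11 17)(12 13)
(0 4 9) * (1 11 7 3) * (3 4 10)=[10, 11, 2, 1, 9, 5, 6, 4, 8, 0, 3, 7]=(0 10 3 1 11 7 4 9)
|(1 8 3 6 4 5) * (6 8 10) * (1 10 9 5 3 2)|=|(1 9 5 10 6 4 3 8 2)|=9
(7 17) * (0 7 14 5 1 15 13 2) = (0 7 17 14 5 1 15 13 2) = [7, 15, 0, 3, 4, 1, 6, 17, 8, 9, 10, 11, 12, 2, 5, 13, 16, 14]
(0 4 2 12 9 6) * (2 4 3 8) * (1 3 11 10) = [11, 3, 12, 8, 4, 5, 0, 7, 2, 6, 1, 10, 9] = (0 11 10 1 3 8 2 12 9 6)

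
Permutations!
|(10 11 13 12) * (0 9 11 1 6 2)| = |(0 9 11 13 12 10 1 6 2)| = 9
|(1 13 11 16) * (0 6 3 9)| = |(0 6 3 9)(1 13 11 16)| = 4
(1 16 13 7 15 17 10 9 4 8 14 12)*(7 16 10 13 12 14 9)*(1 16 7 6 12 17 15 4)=[0, 10, 2, 3, 8, 5, 12, 4, 9, 1, 6, 11, 16, 7, 14, 15, 17, 13]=(1 10 6 12 16 17 13 7 4 8 9)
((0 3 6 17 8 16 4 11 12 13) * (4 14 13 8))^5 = (0 11 13 4 14 17 16 6 8 3 12)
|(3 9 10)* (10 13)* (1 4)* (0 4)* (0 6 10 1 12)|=6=|(0 4 12)(1 6 10 3 9 13)|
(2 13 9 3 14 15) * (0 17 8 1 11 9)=(0 17 8 1 11 9 3 14 15 2 13)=[17, 11, 13, 14, 4, 5, 6, 7, 1, 3, 10, 9, 12, 0, 15, 2, 16, 8]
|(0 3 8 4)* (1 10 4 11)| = 7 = |(0 3 8 11 1 10 4)|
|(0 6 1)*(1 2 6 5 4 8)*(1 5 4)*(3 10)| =|(0 4 8 5 1)(2 6)(3 10)| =10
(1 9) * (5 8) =[0, 9, 2, 3, 4, 8, 6, 7, 5, 1] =(1 9)(5 8)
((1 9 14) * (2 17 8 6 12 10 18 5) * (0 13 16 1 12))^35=((0 13 16 1 9 14 12 10 18 5 2 17 8 6))^35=(0 10)(1 2)(5 16)(6 12)(8 14)(9 17)(13 18)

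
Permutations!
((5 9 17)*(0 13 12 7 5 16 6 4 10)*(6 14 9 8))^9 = (9 17 16 14)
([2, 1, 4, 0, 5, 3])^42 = (0 4 3 2 5)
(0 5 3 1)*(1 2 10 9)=(0 5 3 2 10 9 1)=[5, 0, 10, 2, 4, 3, 6, 7, 8, 1, 9]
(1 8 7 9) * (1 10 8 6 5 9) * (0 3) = [3, 6, 2, 0, 4, 9, 5, 1, 7, 10, 8] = (0 3)(1 6 5 9 10 8 7)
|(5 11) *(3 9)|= 2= |(3 9)(5 11)|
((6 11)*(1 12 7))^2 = (1 7 12)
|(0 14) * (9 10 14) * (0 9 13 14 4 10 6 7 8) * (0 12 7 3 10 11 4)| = 42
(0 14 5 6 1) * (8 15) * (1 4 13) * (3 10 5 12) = (0 14 12 3 10 5 6 4 13 1)(8 15) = [14, 0, 2, 10, 13, 6, 4, 7, 15, 9, 5, 11, 3, 1, 12, 8]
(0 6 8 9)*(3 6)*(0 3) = [0, 1, 2, 6, 4, 5, 8, 7, 9, 3] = (3 6 8 9)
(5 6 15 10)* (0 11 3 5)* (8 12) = (0 11 3 5 6 15 10)(8 12) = [11, 1, 2, 5, 4, 6, 15, 7, 12, 9, 0, 3, 8, 13, 14, 10]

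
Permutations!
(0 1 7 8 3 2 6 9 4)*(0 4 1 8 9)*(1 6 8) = (0 1 7 9 6)(2 8 3) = [1, 7, 8, 2, 4, 5, 0, 9, 3, 6]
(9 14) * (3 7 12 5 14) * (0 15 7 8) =(0 15 7 12 5 14 9 3 8) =[15, 1, 2, 8, 4, 14, 6, 12, 0, 3, 10, 11, 5, 13, 9, 7]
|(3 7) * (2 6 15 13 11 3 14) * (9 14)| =9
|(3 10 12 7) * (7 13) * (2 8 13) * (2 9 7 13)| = 10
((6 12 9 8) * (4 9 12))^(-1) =(12)(4 6 8 9)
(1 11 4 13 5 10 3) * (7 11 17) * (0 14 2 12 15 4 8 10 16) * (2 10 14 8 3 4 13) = (0 8 14 10 4 2 12 15 13 5 16)(1 17 7 11 3) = [8, 17, 12, 1, 2, 16, 6, 11, 14, 9, 4, 3, 15, 5, 10, 13, 0, 7]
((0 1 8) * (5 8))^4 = ((0 1 5 8))^4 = (8)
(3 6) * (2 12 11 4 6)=(2 12 11 4 6 3)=[0, 1, 12, 2, 6, 5, 3, 7, 8, 9, 10, 4, 11]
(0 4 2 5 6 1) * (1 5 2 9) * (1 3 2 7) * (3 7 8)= (0 4 9 7 1)(2 8 3)(5 6)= [4, 0, 8, 2, 9, 6, 5, 1, 3, 7]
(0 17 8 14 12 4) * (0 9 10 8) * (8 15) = (0 17)(4 9 10 15 8 14 12) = [17, 1, 2, 3, 9, 5, 6, 7, 14, 10, 15, 11, 4, 13, 12, 8, 16, 0]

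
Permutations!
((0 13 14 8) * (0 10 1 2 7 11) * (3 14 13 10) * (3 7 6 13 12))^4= (0 6 14)(1 12 7)(2 3 11)(8 10 13)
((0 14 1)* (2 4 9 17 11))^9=((0 14 1)(2 4 9 17 11))^9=(2 11 17 9 4)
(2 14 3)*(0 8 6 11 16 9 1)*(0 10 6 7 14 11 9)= (0 8 7 14 3 2 11 16)(1 10 6 9)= [8, 10, 11, 2, 4, 5, 9, 14, 7, 1, 6, 16, 12, 13, 3, 15, 0]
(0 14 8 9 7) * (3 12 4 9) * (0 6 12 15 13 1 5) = (0 14 8 3 15 13 1 5)(4 9 7 6 12) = [14, 5, 2, 15, 9, 0, 12, 6, 3, 7, 10, 11, 4, 1, 8, 13]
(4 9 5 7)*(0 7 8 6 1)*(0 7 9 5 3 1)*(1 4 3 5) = (0 9 5 8 6)(1 7 3 4) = [9, 7, 2, 4, 1, 8, 0, 3, 6, 5]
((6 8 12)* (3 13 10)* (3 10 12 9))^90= (13)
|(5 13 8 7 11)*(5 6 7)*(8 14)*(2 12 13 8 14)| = 6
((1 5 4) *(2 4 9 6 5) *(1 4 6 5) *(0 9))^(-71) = (0 9 5)(1 2 6)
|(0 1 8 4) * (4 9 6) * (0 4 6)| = |(0 1 8 9)| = 4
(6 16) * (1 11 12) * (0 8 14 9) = (0 8 14 9)(1 11 12)(6 16) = [8, 11, 2, 3, 4, 5, 16, 7, 14, 0, 10, 12, 1, 13, 9, 15, 6]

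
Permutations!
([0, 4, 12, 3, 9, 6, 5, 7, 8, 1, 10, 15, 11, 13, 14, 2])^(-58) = [0, 9, 11, 3, 1, 5, 6, 7, 8, 4, 10, 2, 15, 13, 14, 12]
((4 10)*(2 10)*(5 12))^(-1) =((2 10 4)(5 12))^(-1) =(2 4 10)(5 12)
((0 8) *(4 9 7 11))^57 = (0 8)(4 9 7 11)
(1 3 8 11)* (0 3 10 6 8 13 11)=[3, 10, 2, 13, 4, 5, 8, 7, 0, 9, 6, 1, 12, 11]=(0 3 13 11 1 10 6 8)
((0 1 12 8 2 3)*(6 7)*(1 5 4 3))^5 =((0 5 4 3)(1 12 8 2)(6 7))^5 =(0 5 4 3)(1 12 8 2)(6 7)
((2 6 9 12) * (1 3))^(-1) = ((1 3)(2 6 9 12))^(-1) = (1 3)(2 12 9 6)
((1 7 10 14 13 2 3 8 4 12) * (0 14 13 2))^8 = (0 7 4 2 13 1 8 14 10 12 3)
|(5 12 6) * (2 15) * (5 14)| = 4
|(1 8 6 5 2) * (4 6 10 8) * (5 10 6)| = 12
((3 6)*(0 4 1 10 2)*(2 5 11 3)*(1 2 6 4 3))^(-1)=(0 2 4 3)(1 11 5 10)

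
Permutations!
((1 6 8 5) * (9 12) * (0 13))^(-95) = (0 13)(1 6 8 5)(9 12)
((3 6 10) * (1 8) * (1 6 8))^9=((3 8 6 10))^9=(3 8 6 10)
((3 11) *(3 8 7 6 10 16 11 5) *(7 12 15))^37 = ((3 5)(6 10 16 11 8 12 15 7))^37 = (3 5)(6 12 16 7 8 10 15 11)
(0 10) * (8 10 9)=(0 9 8 10)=[9, 1, 2, 3, 4, 5, 6, 7, 10, 8, 0]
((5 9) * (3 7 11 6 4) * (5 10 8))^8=((3 7 11 6 4)(5 9 10 8))^8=(3 6 7 4 11)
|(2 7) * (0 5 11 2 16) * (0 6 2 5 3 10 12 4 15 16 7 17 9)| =|(0 3 10 12 4 15 16 6 2 17 9)(5 11)| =22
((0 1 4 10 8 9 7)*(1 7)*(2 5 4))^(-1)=((0 7)(1 2 5 4 10 8 9))^(-1)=(0 7)(1 9 8 10 4 5 2)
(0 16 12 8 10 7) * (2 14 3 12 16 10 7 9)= [10, 1, 14, 12, 4, 5, 6, 0, 7, 2, 9, 11, 8, 13, 3, 15, 16]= (16)(0 10 9 2 14 3 12 8 7)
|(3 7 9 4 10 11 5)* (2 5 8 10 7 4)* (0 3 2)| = |(0 3 4 7 9)(2 5)(8 10 11)| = 30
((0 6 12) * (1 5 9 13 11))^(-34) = (0 12 6)(1 5 9 13 11)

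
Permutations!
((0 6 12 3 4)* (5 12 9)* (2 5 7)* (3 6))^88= ((0 3 4)(2 5 12 6 9 7))^88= (0 3 4)(2 9 12)(5 7 6)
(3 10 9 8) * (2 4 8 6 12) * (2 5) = (2 4 8 3 10 9 6 12 5) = [0, 1, 4, 10, 8, 2, 12, 7, 3, 6, 9, 11, 5]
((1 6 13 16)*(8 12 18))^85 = (1 6 13 16)(8 12 18)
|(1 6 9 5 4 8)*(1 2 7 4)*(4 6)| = 8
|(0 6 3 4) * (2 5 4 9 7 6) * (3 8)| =20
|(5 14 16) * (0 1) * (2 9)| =|(0 1)(2 9)(5 14 16)| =6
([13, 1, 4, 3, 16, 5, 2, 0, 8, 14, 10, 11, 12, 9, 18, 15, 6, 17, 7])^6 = (18)(2 16)(4 6)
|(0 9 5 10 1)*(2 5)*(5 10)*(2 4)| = |(0 9 4 2 10 1)| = 6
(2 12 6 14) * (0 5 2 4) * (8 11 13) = (0 5 2 12 6 14 4)(8 11 13) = [5, 1, 12, 3, 0, 2, 14, 7, 11, 9, 10, 13, 6, 8, 4]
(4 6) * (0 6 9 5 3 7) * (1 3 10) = [6, 3, 2, 7, 9, 10, 4, 0, 8, 5, 1] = (0 6 4 9 5 10 1 3 7)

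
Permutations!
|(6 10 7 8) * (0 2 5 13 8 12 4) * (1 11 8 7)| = |(0 2 5 13 7 12 4)(1 11 8 6 10)| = 35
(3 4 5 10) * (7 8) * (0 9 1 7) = (0 9 1 7 8)(3 4 5 10) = [9, 7, 2, 4, 5, 10, 6, 8, 0, 1, 3]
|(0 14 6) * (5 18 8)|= 3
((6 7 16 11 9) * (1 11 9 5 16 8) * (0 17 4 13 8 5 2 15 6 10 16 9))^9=(0 6 13 9 11)(1 16 15 4 5)(2 17 7 8 10)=((0 17 4 13 8 1 11 2 15 6 7 5 9 10 16))^9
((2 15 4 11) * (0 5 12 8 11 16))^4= (0 11 16 8 4 12 15 5 2)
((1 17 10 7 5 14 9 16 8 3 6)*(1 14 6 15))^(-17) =(1 9 10 8 5 15 14 17 16 7 3 6)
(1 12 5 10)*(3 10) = (1 12 5 3 10) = [0, 12, 2, 10, 4, 3, 6, 7, 8, 9, 1, 11, 5]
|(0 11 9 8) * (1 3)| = 4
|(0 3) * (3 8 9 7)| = 5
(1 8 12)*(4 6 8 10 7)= (1 10 7 4 6 8 12)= [0, 10, 2, 3, 6, 5, 8, 4, 12, 9, 7, 11, 1]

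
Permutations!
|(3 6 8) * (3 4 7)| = |(3 6 8 4 7)| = 5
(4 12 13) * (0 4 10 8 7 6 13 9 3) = [4, 1, 2, 0, 12, 5, 13, 6, 7, 3, 8, 11, 9, 10] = (0 4 12 9 3)(6 13 10 8 7)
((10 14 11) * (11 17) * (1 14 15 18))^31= ((1 14 17 11 10 15 18))^31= (1 11 18 17 15 14 10)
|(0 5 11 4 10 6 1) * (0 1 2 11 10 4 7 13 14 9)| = |(0 5 10 6 2 11 7 13 14 9)| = 10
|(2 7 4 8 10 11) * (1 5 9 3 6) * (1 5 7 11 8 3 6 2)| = 6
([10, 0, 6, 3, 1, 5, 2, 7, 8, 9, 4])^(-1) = [1, 4, 6, 3, 10, 5, 2, 7, 8, 9, 0]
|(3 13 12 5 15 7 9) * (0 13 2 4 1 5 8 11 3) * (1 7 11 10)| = 14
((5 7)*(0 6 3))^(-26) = ((0 6 3)(5 7))^(-26) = (7)(0 6 3)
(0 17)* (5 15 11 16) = (0 17)(5 15 11 16) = [17, 1, 2, 3, 4, 15, 6, 7, 8, 9, 10, 16, 12, 13, 14, 11, 5, 0]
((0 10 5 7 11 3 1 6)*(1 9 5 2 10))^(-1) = (0 6 1)(2 10)(3 11 7 5 9) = ((0 1 6)(2 10)(3 9 5 7 11))^(-1)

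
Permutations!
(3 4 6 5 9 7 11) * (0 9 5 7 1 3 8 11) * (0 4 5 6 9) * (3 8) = (1 8 11 3 5 6 7 4 9) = [0, 8, 2, 5, 9, 6, 7, 4, 11, 1, 10, 3]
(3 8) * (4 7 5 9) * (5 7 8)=(3 5 9 4 8)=[0, 1, 2, 5, 8, 9, 6, 7, 3, 4]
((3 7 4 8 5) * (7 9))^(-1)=(3 5 8 4 7 9)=((3 9 7 4 8 5))^(-1)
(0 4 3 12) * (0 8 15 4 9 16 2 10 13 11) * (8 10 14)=(0 9 16 2 14 8 15 4 3 12 10 13 11)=[9, 1, 14, 12, 3, 5, 6, 7, 15, 16, 13, 0, 10, 11, 8, 4, 2]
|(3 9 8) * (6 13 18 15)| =12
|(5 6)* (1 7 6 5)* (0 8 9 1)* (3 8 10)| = |(0 10 3 8 9 1 7 6)| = 8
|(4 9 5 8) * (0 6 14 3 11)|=20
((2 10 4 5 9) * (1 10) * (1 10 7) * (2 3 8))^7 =(10)(1 7)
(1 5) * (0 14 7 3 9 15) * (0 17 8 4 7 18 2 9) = [14, 5, 9, 0, 7, 1, 6, 3, 4, 15, 10, 11, 12, 13, 18, 17, 16, 8, 2] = (0 14 18 2 9 15 17 8 4 7 3)(1 5)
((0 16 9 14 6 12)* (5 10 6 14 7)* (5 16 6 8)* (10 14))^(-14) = ((0 6 12)(5 14 10 8)(7 16 9))^(-14) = (0 6 12)(5 10)(7 16 9)(8 14)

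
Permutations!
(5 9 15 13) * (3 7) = (3 7)(5 9 15 13) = [0, 1, 2, 7, 4, 9, 6, 3, 8, 15, 10, 11, 12, 5, 14, 13]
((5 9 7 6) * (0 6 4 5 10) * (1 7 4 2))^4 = (0 6 10)(1 7 2)(4 5 9)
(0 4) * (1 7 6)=(0 4)(1 7 6)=[4, 7, 2, 3, 0, 5, 1, 6]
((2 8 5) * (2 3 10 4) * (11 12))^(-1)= (2 4 10 3 5 8)(11 12)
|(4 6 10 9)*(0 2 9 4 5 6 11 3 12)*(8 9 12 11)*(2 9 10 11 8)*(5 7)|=12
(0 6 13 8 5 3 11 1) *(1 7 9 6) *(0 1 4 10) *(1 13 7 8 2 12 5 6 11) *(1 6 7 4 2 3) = (0 2 12 5 1 13 3 6 4 10)(7 9 11 8) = [2, 13, 12, 6, 10, 1, 4, 9, 7, 11, 0, 8, 5, 3]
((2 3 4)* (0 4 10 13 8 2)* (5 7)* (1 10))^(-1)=((0 4)(1 10 13 8 2 3)(5 7))^(-1)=(0 4)(1 3 2 8 13 10)(5 7)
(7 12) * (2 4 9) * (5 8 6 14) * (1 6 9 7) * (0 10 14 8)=(0 10 14 5)(1 6 8 9 2 4 7 12)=[10, 6, 4, 3, 7, 0, 8, 12, 9, 2, 14, 11, 1, 13, 5]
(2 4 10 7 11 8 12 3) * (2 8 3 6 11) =[0, 1, 4, 8, 10, 5, 11, 2, 12, 9, 7, 3, 6] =(2 4 10 7)(3 8 12 6 11)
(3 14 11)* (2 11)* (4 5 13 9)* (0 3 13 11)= (0 3 14 2)(4 5 11 13 9)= [3, 1, 0, 14, 5, 11, 6, 7, 8, 4, 10, 13, 12, 9, 2]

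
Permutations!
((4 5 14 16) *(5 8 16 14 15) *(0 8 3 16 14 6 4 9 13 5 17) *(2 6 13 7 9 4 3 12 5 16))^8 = (0 15 12 16 14)(2 3 6)(4 13 8 17 5)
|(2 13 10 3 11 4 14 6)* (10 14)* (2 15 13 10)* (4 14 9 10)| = 8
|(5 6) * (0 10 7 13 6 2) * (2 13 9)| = |(0 10 7 9 2)(5 13 6)| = 15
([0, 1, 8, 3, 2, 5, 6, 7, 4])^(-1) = (2 4 8)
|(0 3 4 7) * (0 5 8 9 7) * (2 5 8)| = |(0 3 4)(2 5)(7 8 9)| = 6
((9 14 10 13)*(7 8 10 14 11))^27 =(14)(7 13)(8 9)(10 11) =((14)(7 8 10 13 9 11))^27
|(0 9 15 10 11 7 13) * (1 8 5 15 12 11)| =30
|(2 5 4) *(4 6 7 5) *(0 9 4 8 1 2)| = 3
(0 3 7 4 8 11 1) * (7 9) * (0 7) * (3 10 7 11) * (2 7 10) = (0 2 7 4 8 3 9)(1 11) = [2, 11, 7, 9, 8, 5, 6, 4, 3, 0, 10, 1]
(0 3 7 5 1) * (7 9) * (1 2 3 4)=(0 4 1)(2 3 9 7 5)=[4, 0, 3, 9, 1, 2, 6, 5, 8, 7]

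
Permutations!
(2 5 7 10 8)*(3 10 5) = (2 3 10 8)(5 7) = [0, 1, 3, 10, 4, 7, 6, 5, 2, 9, 8]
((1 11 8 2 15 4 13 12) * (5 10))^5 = (1 4 8 12 15 11 13 2)(5 10)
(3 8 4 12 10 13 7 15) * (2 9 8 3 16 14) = (2 9 8 4 12 10 13 7 15 16 14) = [0, 1, 9, 3, 12, 5, 6, 15, 4, 8, 13, 11, 10, 7, 2, 16, 14]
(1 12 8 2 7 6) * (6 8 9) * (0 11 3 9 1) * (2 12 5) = (0 11 3 9 6)(1 5 2 7 8 12) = [11, 5, 7, 9, 4, 2, 0, 8, 12, 6, 10, 3, 1]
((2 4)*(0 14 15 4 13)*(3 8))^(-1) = ((0 14 15 4 2 13)(3 8))^(-1) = (0 13 2 4 15 14)(3 8)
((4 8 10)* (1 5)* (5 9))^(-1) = ((1 9 5)(4 8 10))^(-1) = (1 5 9)(4 10 8)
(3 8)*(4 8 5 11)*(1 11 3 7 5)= (1 11 4 8 7 5 3)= [0, 11, 2, 1, 8, 3, 6, 5, 7, 9, 10, 4]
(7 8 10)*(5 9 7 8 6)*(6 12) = [0, 1, 2, 3, 4, 9, 5, 12, 10, 7, 8, 11, 6] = (5 9 7 12 6)(8 10)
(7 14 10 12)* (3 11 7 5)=[0, 1, 2, 11, 4, 3, 6, 14, 8, 9, 12, 7, 5, 13, 10]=(3 11 7 14 10 12 5)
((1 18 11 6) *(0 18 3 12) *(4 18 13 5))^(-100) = (18)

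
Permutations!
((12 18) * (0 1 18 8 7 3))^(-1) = ((0 1 18 12 8 7 3))^(-1) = (0 3 7 8 12 18 1)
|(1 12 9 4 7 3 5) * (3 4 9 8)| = 10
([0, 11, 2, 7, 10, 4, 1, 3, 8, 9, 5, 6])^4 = (1 11 6)(4 10 5)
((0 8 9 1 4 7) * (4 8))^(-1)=((0 4 7)(1 8 9))^(-1)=(0 7 4)(1 9 8)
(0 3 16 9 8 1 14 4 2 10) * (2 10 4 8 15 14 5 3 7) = (0 7 2 4 10)(1 5 3 16 9 15 14 8) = [7, 5, 4, 16, 10, 3, 6, 2, 1, 15, 0, 11, 12, 13, 8, 14, 9]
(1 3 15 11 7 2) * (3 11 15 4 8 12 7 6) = (15)(1 11 6 3 4 8 12 7 2) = [0, 11, 1, 4, 8, 5, 3, 2, 12, 9, 10, 6, 7, 13, 14, 15]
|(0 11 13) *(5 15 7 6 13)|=7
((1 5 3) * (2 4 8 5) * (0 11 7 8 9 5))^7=(0 8 7 11)(1 2 4 9 5 3)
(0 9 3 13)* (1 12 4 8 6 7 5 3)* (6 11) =(0 9 1 12 4 8 11 6 7 5 3 13) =[9, 12, 2, 13, 8, 3, 7, 5, 11, 1, 10, 6, 4, 0]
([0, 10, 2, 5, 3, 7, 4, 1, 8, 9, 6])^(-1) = (1 7 5 3 4 6 10)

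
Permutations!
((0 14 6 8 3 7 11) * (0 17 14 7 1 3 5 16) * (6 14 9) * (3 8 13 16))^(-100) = (0 9)(6 7)(11 13)(16 17)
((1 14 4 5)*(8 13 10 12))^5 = ((1 14 4 5)(8 13 10 12))^5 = (1 14 4 5)(8 13 10 12)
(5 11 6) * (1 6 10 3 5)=(1 6)(3 5 11 10)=[0, 6, 2, 5, 4, 11, 1, 7, 8, 9, 3, 10]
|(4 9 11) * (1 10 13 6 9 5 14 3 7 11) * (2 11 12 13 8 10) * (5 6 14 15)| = |(1 2 11 4 6 9)(3 7 12 13 14)(5 15)(8 10)| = 30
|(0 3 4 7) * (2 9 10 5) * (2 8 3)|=9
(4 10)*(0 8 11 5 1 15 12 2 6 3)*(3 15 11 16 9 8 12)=[12, 11, 6, 0, 10, 1, 15, 7, 16, 8, 4, 5, 2, 13, 14, 3, 9]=(0 12 2 6 15 3)(1 11 5)(4 10)(8 16 9)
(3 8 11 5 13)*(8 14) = (3 14 8 11 5 13) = [0, 1, 2, 14, 4, 13, 6, 7, 11, 9, 10, 5, 12, 3, 8]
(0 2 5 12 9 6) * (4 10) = [2, 1, 5, 3, 10, 12, 0, 7, 8, 6, 4, 11, 9] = (0 2 5 12 9 6)(4 10)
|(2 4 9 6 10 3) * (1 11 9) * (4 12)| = |(1 11 9 6 10 3 2 12 4)| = 9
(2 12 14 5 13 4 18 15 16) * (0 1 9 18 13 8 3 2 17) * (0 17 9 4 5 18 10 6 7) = (0 1 4 13 5 8 3 2 12 14 18 15 16 9 10 6 7) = [1, 4, 12, 2, 13, 8, 7, 0, 3, 10, 6, 11, 14, 5, 18, 16, 9, 17, 15]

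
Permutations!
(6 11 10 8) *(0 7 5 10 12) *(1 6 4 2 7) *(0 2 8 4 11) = (0 1 6)(2 7 5 10 4 8 11 12) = [1, 6, 7, 3, 8, 10, 0, 5, 11, 9, 4, 12, 2]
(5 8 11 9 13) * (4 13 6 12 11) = (4 13 5 8)(6 12 11 9) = [0, 1, 2, 3, 13, 8, 12, 7, 4, 6, 10, 9, 11, 5]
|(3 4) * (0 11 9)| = 6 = |(0 11 9)(3 4)|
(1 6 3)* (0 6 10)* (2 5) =(0 6 3 1 10)(2 5) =[6, 10, 5, 1, 4, 2, 3, 7, 8, 9, 0]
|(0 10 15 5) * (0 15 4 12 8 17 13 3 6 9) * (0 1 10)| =|(1 10 4 12 8 17 13 3 6 9)(5 15)| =10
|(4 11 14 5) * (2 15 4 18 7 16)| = 9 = |(2 15 4 11 14 5 18 7 16)|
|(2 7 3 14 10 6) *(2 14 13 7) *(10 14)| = |(14)(3 13 7)(6 10)| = 6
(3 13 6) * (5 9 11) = [0, 1, 2, 13, 4, 9, 3, 7, 8, 11, 10, 5, 12, 6] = (3 13 6)(5 9 11)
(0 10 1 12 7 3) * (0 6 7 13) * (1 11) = (0 10 11 1 12 13)(3 6 7) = [10, 12, 2, 6, 4, 5, 7, 3, 8, 9, 11, 1, 13, 0]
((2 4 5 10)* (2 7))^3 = ((2 4 5 10 7))^3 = (2 10 4 7 5)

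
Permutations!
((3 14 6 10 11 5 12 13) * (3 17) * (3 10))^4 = ((3 14 6)(5 12 13 17 10 11))^4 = (3 14 6)(5 10 13)(11 17 12)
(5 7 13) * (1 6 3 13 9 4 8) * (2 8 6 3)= (1 3 13 5 7 9 4 6 2 8)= [0, 3, 8, 13, 6, 7, 2, 9, 1, 4, 10, 11, 12, 5]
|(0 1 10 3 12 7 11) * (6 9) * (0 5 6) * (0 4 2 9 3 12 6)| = 42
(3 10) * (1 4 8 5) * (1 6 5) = (1 4 8)(3 10)(5 6) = [0, 4, 2, 10, 8, 6, 5, 7, 1, 9, 3]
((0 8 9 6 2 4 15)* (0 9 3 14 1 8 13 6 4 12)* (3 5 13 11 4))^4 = ((0 11 4 15 9 3 14 1 8 5 13 6 2 12))^4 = (0 9 8 2 4 14 13)(1 6 11 3 5 12 15)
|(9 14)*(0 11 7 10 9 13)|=7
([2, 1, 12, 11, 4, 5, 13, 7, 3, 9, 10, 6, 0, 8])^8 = [12, 1, 0, 13, 4, 5, 3, 7, 6, 9, 10, 8, 2, 11]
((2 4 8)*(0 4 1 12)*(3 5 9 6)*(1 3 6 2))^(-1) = (0 12 1 8 4)(2 9 5 3)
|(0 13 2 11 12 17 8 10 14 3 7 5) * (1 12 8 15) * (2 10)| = 84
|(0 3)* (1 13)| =2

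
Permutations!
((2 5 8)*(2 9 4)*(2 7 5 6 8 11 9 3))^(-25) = ((2 6 8 3)(4 7 5 11 9))^(-25) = (11)(2 3 8 6)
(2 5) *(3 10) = (2 5)(3 10) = [0, 1, 5, 10, 4, 2, 6, 7, 8, 9, 3]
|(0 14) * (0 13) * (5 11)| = |(0 14 13)(5 11)| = 6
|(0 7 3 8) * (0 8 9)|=|(0 7 3 9)|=4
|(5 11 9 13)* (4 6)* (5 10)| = |(4 6)(5 11 9 13 10)| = 10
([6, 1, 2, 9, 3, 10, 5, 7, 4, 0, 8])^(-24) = (10)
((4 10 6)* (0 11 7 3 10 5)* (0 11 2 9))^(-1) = ((0 2 9)(3 10 6 4 5 11 7))^(-1) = (0 9 2)(3 7 11 5 4 6 10)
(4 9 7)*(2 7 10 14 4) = (2 7)(4 9 10 14) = [0, 1, 7, 3, 9, 5, 6, 2, 8, 10, 14, 11, 12, 13, 4]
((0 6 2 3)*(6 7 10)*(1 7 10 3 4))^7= (0 3 7 1 4 2 6 10)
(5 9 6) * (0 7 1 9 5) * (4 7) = (0 4 7 1 9 6) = [4, 9, 2, 3, 7, 5, 0, 1, 8, 6]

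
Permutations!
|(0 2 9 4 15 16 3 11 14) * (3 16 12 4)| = 6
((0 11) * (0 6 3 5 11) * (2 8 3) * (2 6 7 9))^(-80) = (2 11 8 7 3 9 5)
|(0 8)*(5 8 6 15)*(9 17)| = 10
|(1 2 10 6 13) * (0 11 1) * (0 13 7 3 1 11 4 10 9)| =|(13)(0 4 10 6 7 3 1 2 9)| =9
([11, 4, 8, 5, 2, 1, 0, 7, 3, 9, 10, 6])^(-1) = (0 6 11)(1 5 3 8 2 4)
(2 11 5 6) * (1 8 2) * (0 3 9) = (0 3 9)(1 8 2 11 5 6) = [3, 8, 11, 9, 4, 6, 1, 7, 2, 0, 10, 5]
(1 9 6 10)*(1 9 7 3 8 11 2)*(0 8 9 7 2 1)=(0 8 11 1 2)(3 9 6 10 7)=[8, 2, 0, 9, 4, 5, 10, 3, 11, 6, 7, 1]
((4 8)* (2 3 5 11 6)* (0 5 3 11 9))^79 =(0 5 9)(2 11 6)(4 8)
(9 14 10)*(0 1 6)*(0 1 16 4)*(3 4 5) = (0 16 5 3 4)(1 6)(9 14 10) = [16, 6, 2, 4, 0, 3, 1, 7, 8, 14, 9, 11, 12, 13, 10, 15, 5]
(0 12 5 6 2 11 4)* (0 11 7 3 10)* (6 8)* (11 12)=(0 11 4 12 5 8 6 2 7 3 10)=[11, 1, 7, 10, 12, 8, 2, 3, 6, 9, 0, 4, 5]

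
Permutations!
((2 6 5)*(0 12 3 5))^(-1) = ((0 12 3 5 2 6))^(-1) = (0 6 2 5 3 12)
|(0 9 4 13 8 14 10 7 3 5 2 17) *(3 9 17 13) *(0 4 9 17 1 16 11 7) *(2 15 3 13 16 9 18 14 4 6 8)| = 18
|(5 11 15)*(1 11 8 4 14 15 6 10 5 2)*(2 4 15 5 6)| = 30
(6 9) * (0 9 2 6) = (0 9)(2 6) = [9, 1, 6, 3, 4, 5, 2, 7, 8, 0]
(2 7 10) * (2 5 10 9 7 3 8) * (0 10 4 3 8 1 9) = (0 10 5 4 3 1 9 7)(2 8) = [10, 9, 8, 1, 3, 4, 6, 0, 2, 7, 5]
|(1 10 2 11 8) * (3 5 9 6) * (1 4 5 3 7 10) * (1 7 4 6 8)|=|(1 7 10 2 11)(4 5 9 8 6)|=5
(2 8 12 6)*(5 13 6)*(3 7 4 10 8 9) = (2 9 3 7 4 10 8 12 5 13 6) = [0, 1, 9, 7, 10, 13, 2, 4, 12, 3, 8, 11, 5, 6]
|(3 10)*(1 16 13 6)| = |(1 16 13 6)(3 10)| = 4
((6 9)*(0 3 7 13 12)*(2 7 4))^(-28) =((0 3 4 2 7 13 12)(6 9))^(-28) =(13)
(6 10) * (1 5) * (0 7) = (0 7)(1 5)(6 10) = [7, 5, 2, 3, 4, 1, 10, 0, 8, 9, 6]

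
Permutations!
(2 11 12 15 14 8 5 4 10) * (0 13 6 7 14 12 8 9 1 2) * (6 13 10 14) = (0 10)(1 2 11 8 5 4 14 9)(6 7)(12 15) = [10, 2, 11, 3, 14, 4, 7, 6, 5, 1, 0, 8, 15, 13, 9, 12]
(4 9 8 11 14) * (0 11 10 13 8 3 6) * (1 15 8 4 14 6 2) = (0 11 6)(1 15 8 10 13 4 9 3 2) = [11, 15, 1, 2, 9, 5, 0, 7, 10, 3, 13, 6, 12, 4, 14, 8]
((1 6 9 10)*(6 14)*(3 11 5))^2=(1 6 10 14 9)(3 5 11)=((1 14 6 9 10)(3 11 5))^2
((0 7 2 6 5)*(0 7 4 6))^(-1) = (0 2 7 5 6 4)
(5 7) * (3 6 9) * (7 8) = (3 6 9)(5 8 7) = [0, 1, 2, 6, 4, 8, 9, 5, 7, 3]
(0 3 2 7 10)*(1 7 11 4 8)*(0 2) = (0 3)(1 7 10 2 11 4 8) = [3, 7, 11, 0, 8, 5, 6, 10, 1, 9, 2, 4]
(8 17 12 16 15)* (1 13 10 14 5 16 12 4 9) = (1 13 10 14 5 16 15 8 17 4 9) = [0, 13, 2, 3, 9, 16, 6, 7, 17, 1, 14, 11, 12, 10, 5, 8, 15, 4]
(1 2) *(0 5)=[5, 2, 1, 3, 4, 0]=(0 5)(1 2)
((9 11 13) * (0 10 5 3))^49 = (0 10 5 3)(9 11 13)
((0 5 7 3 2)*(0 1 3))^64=(0 5 7)(1 3 2)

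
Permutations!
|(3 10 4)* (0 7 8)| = |(0 7 8)(3 10 4)| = 3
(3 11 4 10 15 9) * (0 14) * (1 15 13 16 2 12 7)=(0 14)(1 15 9 3 11 4 10 13 16 2 12 7)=[14, 15, 12, 11, 10, 5, 6, 1, 8, 3, 13, 4, 7, 16, 0, 9, 2]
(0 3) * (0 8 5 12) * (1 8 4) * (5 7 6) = (0 3 4 1 8 7 6 5 12) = [3, 8, 2, 4, 1, 12, 5, 6, 7, 9, 10, 11, 0]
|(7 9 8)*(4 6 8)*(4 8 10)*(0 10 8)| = 7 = |(0 10 4 6 8 7 9)|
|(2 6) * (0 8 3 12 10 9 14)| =14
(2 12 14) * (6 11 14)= (2 12 6 11 14)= [0, 1, 12, 3, 4, 5, 11, 7, 8, 9, 10, 14, 6, 13, 2]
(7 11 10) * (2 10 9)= (2 10 7 11 9)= [0, 1, 10, 3, 4, 5, 6, 11, 8, 2, 7, 9]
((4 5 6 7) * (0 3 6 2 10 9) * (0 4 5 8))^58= (0 4 10 5 6)(2 7 3 8 9)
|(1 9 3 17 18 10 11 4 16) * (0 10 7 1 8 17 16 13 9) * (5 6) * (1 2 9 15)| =|(0 10 11 4 13 15 1)(2 9 3 16 8 17 18 7)(5 6)| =56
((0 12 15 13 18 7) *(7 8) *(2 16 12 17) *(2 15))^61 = (0 8 13 17 7 18 15)(2 16 12)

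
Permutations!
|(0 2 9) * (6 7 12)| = 3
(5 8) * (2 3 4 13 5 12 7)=[0, 1, 3, 4, 13, 8, 6, 2, 12, 9, 10, 11, 7, 5]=(2 3 4 13 5 8 12 7)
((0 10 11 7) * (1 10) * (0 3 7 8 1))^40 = (11)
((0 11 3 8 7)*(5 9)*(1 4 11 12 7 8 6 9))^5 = (0 7 12)(1 9 3 4 5 6 11)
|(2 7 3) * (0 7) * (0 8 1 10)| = |(0 7 3 2 8 1 10)| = 7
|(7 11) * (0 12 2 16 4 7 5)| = 8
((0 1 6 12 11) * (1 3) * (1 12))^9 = (0 3 12 11)(1 6)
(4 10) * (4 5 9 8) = [0, 1, 2, 3, 10, 9, 6, 7, 4, 8, 5] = (4 10 5 9 8)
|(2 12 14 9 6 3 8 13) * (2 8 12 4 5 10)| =|(2 4 5 10)(3 12 14 9 6)(8 13)| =20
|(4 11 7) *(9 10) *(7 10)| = |(4 11 10 9 7)| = 5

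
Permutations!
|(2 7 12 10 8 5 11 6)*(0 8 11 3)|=|(0 8 5 3)(2 7 12 10 11 6)|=12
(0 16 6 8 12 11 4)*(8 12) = [16, 1, 2, 3, 0, 5, 12, 7, 8, 9, 10, 4, 11, 13, 14, 15, 6] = (0 16 6 12 11 4)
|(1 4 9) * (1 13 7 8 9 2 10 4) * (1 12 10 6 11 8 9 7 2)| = |(1 12 10 4)(2 6 11 8 7 9 13)| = 28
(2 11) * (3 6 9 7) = (2 11)(3 6 9 7) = [0, 1, 11, 6, 4, 5, 9, 3, 8, 7, 10, 2]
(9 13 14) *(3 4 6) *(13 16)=(3 4 6)(9 16 13 14)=[0, 1, 2, 4, 6, 5, 3, 7, 8, 16, 10, 11, 12, 14, 9, 15, 13]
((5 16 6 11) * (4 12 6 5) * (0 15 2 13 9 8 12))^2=(16)(0 2 9 12 11)(4 15 13 8 6)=((0 15 2 13 9 8 12 6 11 4)(5 16))^2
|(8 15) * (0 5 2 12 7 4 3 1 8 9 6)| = |(0 5 2 12 7 4 3 1 8 15 9 6)| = 12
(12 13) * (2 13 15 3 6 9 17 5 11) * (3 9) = (2 13 12 15 9 17 5 11)(3 6) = [0, 1, 13, 6, 4, 11, 3, 7, 8, 17, 10, 2, 15, 12, 14, 9, 16, 5]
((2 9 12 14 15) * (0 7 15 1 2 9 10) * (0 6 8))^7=(0 2 9 8 1 15 6 14 7 10 12)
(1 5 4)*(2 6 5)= [0, 2, 6, 3, 1, 4, 5]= (1 2 6 5 4)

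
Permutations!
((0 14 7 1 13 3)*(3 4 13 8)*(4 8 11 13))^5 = (0 13 7 3 11 14 8 1)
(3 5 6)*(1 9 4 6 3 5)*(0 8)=[8, 9, 2, 1, 6, 3, 5, 7, 0, 4]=(0 8)(1 9 4 6 5 3)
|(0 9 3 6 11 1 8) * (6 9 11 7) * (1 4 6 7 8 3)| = 15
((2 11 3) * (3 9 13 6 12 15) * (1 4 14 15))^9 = ((1 4 14 15 3 2 11 9 13 6 12))^9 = (1 6 9 2 15 4 12 13 11 3 14)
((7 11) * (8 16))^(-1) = (7 11)(8 16) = ((7 11)(8 16))^(-1)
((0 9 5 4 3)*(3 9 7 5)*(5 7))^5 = ((0 5 4 9 3))^5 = (9)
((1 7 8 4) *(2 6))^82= ((1 7 8 4)(2 6))^82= (1 8)(4 7)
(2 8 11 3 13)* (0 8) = [8, 1, 0, 13, 4, 5, 6, 7, 11, 9, 10, 3, 12, 2] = (0 8 11 3 13 2)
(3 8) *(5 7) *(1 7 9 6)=(1 7 5 9 6)(3 8)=[0, 7, 2, 8, 4, 9, 1, 5, 3, 6]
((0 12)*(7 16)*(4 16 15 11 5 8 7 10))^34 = ((0 12)(4 16 10)(5 8 7 15 11))^34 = (4 16 10)(5 11 15 7 8)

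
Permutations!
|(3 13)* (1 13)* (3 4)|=4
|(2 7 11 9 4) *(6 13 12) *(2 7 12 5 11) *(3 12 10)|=|(2 10 3 12 6 13 5 11 9 4 7)|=11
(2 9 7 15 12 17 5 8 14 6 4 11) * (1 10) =(1 10)(2 9 7 15 12 17 5 8 14 6 4 11) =[0, 10, 9, 3, 11, 8, 4, 15, 14, 7, 1, 2, 17, 13, 6, 12, 16, 5]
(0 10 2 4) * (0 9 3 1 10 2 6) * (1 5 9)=(0 2 4 1 10 6)(3 5 9)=[2, 10, 4, 5, 1, 9, 0, 7, 8, 3, 6]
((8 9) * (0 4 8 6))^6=((0 4 8 9 6))^6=(0 4 8 9 6)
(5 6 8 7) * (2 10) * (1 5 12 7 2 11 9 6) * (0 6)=(0 6 8 2 10 11 9)(1 5)(7 12)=[6, 5, 10, 3, 4, 1, 8, 12, 2, 0, 11, 9, 7]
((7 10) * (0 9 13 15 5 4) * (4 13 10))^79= ((0 9 10 7 4)(5 13 15))^79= (0 4 7 10 9)(5 13 15)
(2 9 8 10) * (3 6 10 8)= (2 9 3 6 10)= [0, 1, 9, 6, 4, 5, 10, 7, 8, 3, 2]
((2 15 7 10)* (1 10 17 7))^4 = ((1 10 2 15)(7 17))^4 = (17)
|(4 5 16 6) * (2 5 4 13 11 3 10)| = |(2 5 16 6 13 11 3 10)| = 8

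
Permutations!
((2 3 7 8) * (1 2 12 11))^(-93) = ((1 2 3 7 8 12 11))^(-93) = (1 12 7 2 11 8 3)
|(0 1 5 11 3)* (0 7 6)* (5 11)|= |(0 1 11 3 7 6)|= 6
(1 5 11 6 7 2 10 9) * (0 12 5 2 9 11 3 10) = (0 12 5 3 10 11 6 7 9 1 2) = [12, 2, 0, 10, 4, 3, 7, 9, 8, 1, 11, 6, 5]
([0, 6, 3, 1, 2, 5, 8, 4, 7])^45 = [0, 7, 6, 8, 1, 5, 4, 3, 2]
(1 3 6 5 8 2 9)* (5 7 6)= (1 3 5 8 2 9)(6 7)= [0, 3, 9, 5, 4, 8, 7, 6, 2, 1]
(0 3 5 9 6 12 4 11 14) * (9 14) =[3, 1, 2, 5, 11, 14, 12, 7, 8, 6, 10, 9, 4, 13, 0] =(0 3 5 14)(4 11 9 6 12)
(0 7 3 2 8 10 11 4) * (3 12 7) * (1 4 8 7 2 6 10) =[3, 4, 7, 6, 0, 5, 10, 12, 1, 9, 11, 8, 2] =(0 3 6 10 11 8 1 4)(2 7 12)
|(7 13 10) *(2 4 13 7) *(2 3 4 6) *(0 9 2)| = 4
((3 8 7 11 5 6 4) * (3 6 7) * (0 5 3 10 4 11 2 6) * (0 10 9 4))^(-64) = ((0 5 7 2 6 11 3 8 9 4 10))^(-64) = (0 7 6 3 9 10 5 2 11 8 4)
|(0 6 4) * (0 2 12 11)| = |(0 6 4 2 12 11)| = 6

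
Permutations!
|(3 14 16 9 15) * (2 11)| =|(2 11)(3 14 16 9 15)| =10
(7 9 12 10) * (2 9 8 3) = (2 9 12 10 7 8 3) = [0, 1, 9, 2, 4, 5, 6, 8, 3, 12, 7, 11, 10]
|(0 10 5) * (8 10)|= |(0 8 10 5)|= 4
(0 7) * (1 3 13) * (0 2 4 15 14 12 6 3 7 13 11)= (0 13 1 7 2 4 15 14 12 6 3 11)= [13, 7, 4, 11, 15, 5, 3, 2, 8, 9, 10, 0, 6, 1, 12, 14]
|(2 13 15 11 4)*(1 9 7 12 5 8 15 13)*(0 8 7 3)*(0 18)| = |(0 8 15 11 4 2 1 9 3 18)(5 7 12)| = 30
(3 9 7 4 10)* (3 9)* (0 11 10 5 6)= (0 11 10 9 7 4 5 6)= [11, 1, 2, 3, 5, 6, 0, 4, 8, 7, 9, 10]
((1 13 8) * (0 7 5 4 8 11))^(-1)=((0 7 5 4 8 1 13 11))^(-1)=(0 11 13 1 8 4 5 7)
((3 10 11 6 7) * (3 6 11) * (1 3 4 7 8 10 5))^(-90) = (11)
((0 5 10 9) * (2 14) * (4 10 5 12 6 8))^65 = ((0 12 6 8 4 10 9)(2 14))^65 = (0 6 4 9 12 8 10)(2 14)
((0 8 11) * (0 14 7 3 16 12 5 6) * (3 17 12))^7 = (0 5 17 14 8 6 12 7 11)(3 16)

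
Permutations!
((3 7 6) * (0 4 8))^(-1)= (0 8 4)(3 6 7)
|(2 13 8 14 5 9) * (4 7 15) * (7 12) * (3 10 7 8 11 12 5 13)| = 40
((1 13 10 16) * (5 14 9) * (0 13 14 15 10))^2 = ((0 13)(1 14 9 5 15 10 16))^2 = (1 9 15 16 14 5 10)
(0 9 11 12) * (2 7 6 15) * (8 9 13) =(0 13 8 9 11 12)(2 7 6 15) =[13, 1, 7, 3, 4, 5, 15, 6, 9, 11, 10, 12, 0, 8, 14, 2]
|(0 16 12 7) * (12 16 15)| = |(16)(0 15 12 7)| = 4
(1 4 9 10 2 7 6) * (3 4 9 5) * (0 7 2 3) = (0 7 6 1 9 10 3 4 5) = [7, 9, 2, 4, 5, 0, 1, 6, 8, 10, 3]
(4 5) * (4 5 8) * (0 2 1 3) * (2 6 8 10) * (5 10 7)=(0 6 8 4 7 5 10 2 1 3)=[6, 3, 1, 0, 7, 10, 8, 5, 4, 9, 2]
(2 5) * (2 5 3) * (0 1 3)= (5)(0 1 3 2)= [1, 3, 0, 2, 4, 5]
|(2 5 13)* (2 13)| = |(13)(2 5)| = 2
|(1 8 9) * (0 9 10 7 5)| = 7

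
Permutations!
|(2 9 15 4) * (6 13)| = |(2 9 15 4)(6 13)| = 4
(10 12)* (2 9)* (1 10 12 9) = (12)(1 10 9 2) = [0, 10, 1, 3, 4, 5, 6, 7, 8, 2, 9, 11, 12]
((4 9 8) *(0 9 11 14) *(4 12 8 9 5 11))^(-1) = (0 14 11 5)(8 12)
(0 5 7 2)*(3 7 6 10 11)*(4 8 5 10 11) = (0 10 4 8 5 6 11 3 7 2) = [10, 1, 0, 7, 8, 6, 11, 2, 5, 9, 4, 3]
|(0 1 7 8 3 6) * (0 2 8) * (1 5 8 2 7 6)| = 7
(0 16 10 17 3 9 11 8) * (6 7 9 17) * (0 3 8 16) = (3 17 8)(6 7 9 11 16 10) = [0, 1, 2, 17, 4, 5, 7, 9, 3, 11, 6, 16, 12, 13, 14, 15, 10, 8]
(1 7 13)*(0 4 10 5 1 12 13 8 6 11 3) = (0 4 10 5 1 7 8 6 11 3)(12 13) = [4, 7, 2, 0, 10, 1, 11, 8, 6, 9, 5, 3, 13, 12]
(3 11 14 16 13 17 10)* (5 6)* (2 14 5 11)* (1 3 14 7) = [0, 3, 7, 2, 4, 6, 11, 1, 8, 9, 14, 5, 12, 17, 16, 15, 13, 10] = (1 3 2 7)(5 6 11)(10 14 16 13 17)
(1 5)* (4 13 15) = (1 5)(4 13 15) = [0, 5, 2, 3, 13, 1, 6, 7, 8, 9, 10, 11, 12, 15, 14, 4]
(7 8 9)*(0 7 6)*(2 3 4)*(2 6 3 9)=[7, 1, 9, 4, 6, 5, 0, 8, 2, 3]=(0 7 8 2 9 3 4 6)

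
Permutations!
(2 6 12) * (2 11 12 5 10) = (2 6 5 10)(11 12) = [0, 1, 6, 3, 4, 10, 5, 7, 8, 9, 2, 12, 11]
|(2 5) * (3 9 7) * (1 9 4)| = 10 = |(1 9 7 3 4)(2 5)|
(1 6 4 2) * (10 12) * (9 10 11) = [0, 6, 1, 3, 2, 5, 4, 7, 8, 10, 12, 9, 11] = (1 6 4 2)(9 10 12 11)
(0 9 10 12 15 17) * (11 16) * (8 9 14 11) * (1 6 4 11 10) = [14, 6, 2, 3, 11, 5, 4, 7, 9, 1, 12, 16, 15, 13, 10, 17, 8, 0] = (0 14 10 12 15 17)(1 6 4 11 16 8 9)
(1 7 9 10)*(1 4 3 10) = [0, 7, 2, 10, 3, 5, 6, 9, 8, 1, 4] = (1 7 9)(3 10 4)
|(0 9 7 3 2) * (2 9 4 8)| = 12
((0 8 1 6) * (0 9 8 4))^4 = (9)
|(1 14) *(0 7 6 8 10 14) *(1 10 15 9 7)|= |(0 1)(6 8 15 9 7)(10 14)|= 10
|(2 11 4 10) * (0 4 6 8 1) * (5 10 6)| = |(0 4 6 8 1)(2 11 5 10)| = 20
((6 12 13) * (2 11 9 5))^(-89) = (2 5 9 11)(6 12 13)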